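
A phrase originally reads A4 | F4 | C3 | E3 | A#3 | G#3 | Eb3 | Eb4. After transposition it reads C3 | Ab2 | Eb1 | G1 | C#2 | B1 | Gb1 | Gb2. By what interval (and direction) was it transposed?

Take the first pair: A4 → C3. A to C spans 13 letter names, so the interval is some kind of thirteenth.
C3 to A4 is 21 semitones, which makes it a major thirteenth; the second version is lower, so the direction is down.
Checking another pair — Eb4 → Gb2 — gives the same interval.

down a major thirteenth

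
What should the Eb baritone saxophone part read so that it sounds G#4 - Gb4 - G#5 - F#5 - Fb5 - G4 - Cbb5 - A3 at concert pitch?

Written C4 sounds as Eb2 on the Eb baritone saxophone, so concert pitches are written a major thirteenth up.
G#4 -> E#6
Gb4 -> Eb6
G#5 -> E#7
F#5 -> D#7
Fb5 -> Db7
G4 -> E6
Cbb5 -> Abb6
A3 -> F#5

E#6 Eb6 E#7 D#7 Db7 E6 Abb6 F#5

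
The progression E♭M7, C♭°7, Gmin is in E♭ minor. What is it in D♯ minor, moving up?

E♭ minor up to D♯ minor is an augmented seventh; each chord root moves by that interval while the quality stays the same.
E♭M7: root E♭ up an augmented seventh → D#, giving D#M7.
C♭°7: root C♭ up an augmented seventh → B, giving B°7.
Gmin: root G up an augmented seventh → F##, giving F##min.

D#M7 B°7 F##min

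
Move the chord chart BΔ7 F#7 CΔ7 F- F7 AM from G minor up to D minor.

F#Δ7 C#7 GΔ7 C- C7 EM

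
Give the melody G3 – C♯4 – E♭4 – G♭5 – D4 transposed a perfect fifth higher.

D4 G#4 Bb4 Db6 A4

G3 → D4
C#4 → G#4
Eb4 → Bb4
Gb5 → Db6
D4 → A4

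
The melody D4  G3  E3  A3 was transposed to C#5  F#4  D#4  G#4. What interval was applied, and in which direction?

up a major seventh

From D4 to C#5 is 7 letter names — a seventh of some quality.
D4 to C#5 is 11 semitones, which makes it a major seventh; the second version is higher, so the direction is up.
Checking another pair — A3 → G#4 — gives the same interval.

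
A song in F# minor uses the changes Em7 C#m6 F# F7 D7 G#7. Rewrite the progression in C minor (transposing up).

Bbm7 Gm6 C Cb7 Ab7 D7

F# minor up to C minor is a diminished fifth; each chord root moves by that interval while the quality stays the same.
Em7: root E up a diminished fifth → Bb, giving Bbm7.
C#m6: root C# up a diminished fifth → G, giving Gm6.
F#: root F# up a diminished fifth → C, giving C.
F7: root F up a diminished fifth → Cb, giving Cb7.
D7: root D up a diminished fifth → Ab, giving Ab7.
G#7: root G# up a diminished fifth → D, giving D7.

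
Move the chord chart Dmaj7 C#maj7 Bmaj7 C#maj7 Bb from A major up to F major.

A major up to F major is a minor sixth; each chord root moves by that interval while the quality stays the same.
Dmaj7: root D up a minor sixth → Bb, giving Bbmaj7.
C#maj7: root C# up a minor sixth → A, giving Amaj7.
Bmaj7: root B up a minor sixth → G, giving Gmaj7.
C#maj7: root C# up a minor sixth → A, giving Amaj7.
Bb: root Bb up a minor sixth → Gb, giving Gb.

Bbmaj7 Amaj7 Gmaj7 Amaj7 Gb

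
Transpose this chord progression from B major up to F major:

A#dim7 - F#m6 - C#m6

B major up to F major is a diminished fifth; each chord root moves by that interval while the quality stays the same.
A#dim7: root A# up a diminished fifth → E, giving Edim7.
F#m6: root F# up a diminished fifth → C, giving Cm6.
C#m6: root C# up a diminished fifth → G, giving Gm6.

Edim7 Cm6 Gm6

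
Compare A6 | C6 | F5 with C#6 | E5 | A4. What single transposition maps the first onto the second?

down a minor sixth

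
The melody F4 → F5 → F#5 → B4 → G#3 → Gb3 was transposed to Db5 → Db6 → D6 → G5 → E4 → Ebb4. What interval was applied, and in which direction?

From F4 to Db5 is 6 letter names — a sixth of some quality.
F4 to Db5 is 8 semitones, which makes it a minor sixth; the second version is higher, so the direction is up.
Checking another pair — Gb3 → Ebb4 — gives the same interval.

up a minor sixth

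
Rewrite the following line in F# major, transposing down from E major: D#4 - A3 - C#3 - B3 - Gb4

E#3 B2 D#2 C#3 Ab3

From E down to F# is a minor seventh; apply that to each pitch.
D#4 → E#3
A3 → B2
C#3 → D#2
B3 → C#3
Gb4 → Ab3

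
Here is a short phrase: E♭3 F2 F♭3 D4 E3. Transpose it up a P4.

Eb3 up a perfect fourth is Ab3.
F2 up a perfect fourth is Bb2.
Fb3: a fourth up reaches B, and 5 semitones makes it Bbb3.
D4 up a perfect fourth is G4.
E3 up a perfect fourth is A3.

Ab3 Bb2 Bbb3 G4 A3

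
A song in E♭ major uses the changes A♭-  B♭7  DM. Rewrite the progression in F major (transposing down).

Bb- C7 EM

E♭ major down to F major is a minor seventh; each chord root moves by that interval while the quality stays the same.
A♭-: root A♭ down a minor seventh → Bb, giving Bb-.
B♭7: root B♭ down a minor seventh → C, giving C7.
DM: root D down a minor seventh → E, giving EM.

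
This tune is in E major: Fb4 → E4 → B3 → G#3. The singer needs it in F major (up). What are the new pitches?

Gbb4 F4 C4 A3

E major to F major up is a minor second, so every note moves up by that interval.
Fb4 becomes Gbb4
E4 becomes F4
B3 becomes C4
G#3 becomes A3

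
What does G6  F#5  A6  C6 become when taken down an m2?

G6: a second down reaches F, and 1 semitone makes it F#6.
F#5 down a minor second is E#5.
A minor second down from A6 gives G#6.
A minor second down from C6 gives B5.

F#6 E#5 G#6 B5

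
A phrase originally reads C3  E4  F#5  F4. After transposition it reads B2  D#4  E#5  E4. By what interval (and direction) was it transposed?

down a minor second

Take the first pair: C3 → B2. C to B spans 2 letter names, so the interval is some kind of second.
B2 to C3 is 1 semitone, which makes it a minor second; the second version is lower, so the direction is down.
Checking another pair — F4 → E4 — gives the same interval.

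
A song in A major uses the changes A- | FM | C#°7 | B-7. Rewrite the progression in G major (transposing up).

G- EbM B°7 A-7

A major up to G major is a minor seventh; each chord root moves by that interval while the quality stays the same.
A-: root A up a minor seventh → G, giving G-.
FM: root F up a minor seventh → Eb, giving EbM.
C#°7: root C# up a minor seventh → B, giving B°7.
B-7: root B up a minor seventh → A, giving A-7.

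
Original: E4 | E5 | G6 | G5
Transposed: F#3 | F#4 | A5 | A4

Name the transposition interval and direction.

Take the first pair: E4 → F#3. E to F spans 7 letter names, so the interval is some kind of seventh.
F#3 to E4 is 10 semitones, which makes it a minor seventh; the second version is lower, so the direction is down.
Checking another pair — G5 → A4 — gives the same interval.

down a minor seventh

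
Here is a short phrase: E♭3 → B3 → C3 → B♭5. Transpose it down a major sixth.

Gb2 D3 Eb2 Db5

A major sixth down from Eb3 gives Gb2.
B3: a sixth down reaches D, and 9 semitones makes it D3.
C3 down a major sixth is Eb2.
A major sixth down from Bb5 gives Db5.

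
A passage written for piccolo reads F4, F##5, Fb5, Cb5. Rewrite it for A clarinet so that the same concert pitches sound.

First find concert pitch: the piccolo sounds a perfect octave above written, so F4 F##5 Fb5 Cb5 sounds F5 F##6 Fb6 Cb6.
Then write for A clarinet: it sounds a minor third below written, so the part must be a minor third above concert.
F5 → Ab5
F##6 → A#6
Fb6 → Abb6
Cb6 → Ebb6

Ab5 A#6 Abb6 Ebb6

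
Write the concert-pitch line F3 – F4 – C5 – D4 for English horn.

C4 C5 G5 A4

The English horn sounds a perfect fifth below written, so the written part must be a perfect fifth above concert — transpose each note up.
F3 becomes C4
F4 becomes C5
C5 becomes G5
D4 becomes A4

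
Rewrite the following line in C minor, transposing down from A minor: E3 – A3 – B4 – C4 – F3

G2 C3 D4 Eb3 Ab2

From A down to C is a major sixth; apply that to each pitch.
E3 -> G2
A3 -> C3
B4 -> D4
C4 -> Eb3
F3 -> Ab2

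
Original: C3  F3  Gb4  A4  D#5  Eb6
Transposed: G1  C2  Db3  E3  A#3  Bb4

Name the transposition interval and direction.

down a perfect eleventh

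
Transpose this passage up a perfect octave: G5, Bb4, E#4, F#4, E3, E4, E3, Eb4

G6 Bb5 E#5 F#5 E4 E5 E4 Eb5

G5 up a perfect octave is G6.
Bb4: an octave up reaches B, and 12 semitones makes it Bb5.
A perfect octave up from E#4 gives E#5.
F#4 up a perfect octave is F#5.
E3 up a perfect octave is E4.
A perfect octave up from E4 gives E5.
A perfect octave up from E3 gives E4.
A perfect octave up from Eb4 gives Eb5.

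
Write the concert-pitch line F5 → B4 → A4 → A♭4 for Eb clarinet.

D5 G#4 F#4 F4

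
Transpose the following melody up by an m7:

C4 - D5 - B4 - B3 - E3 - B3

C4 up a minor seventh is Bb4.
D5 up a minor seventh is C6.
B4: a seventh up reaches A, and 10 semitones makes it A5.
B3: a seventh up reaches A, and 10 semitones makes it A4.
E3 up a minor seventh is D4.
B3 up a minor seventh is A4.

Bb4 C6 A5 A4 D4 A4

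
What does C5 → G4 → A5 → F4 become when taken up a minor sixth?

Ab5 Eb5 F6 Db5

C5 -> Ab5
G4 -> Eb5
A5 -> F6
F4 -> Db5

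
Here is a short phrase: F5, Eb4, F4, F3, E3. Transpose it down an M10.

Db4 Cb3 Db3 Db2 C2

F5: a tenth down reaches D, and 16 semitones makes it Db4.
A major tenth down from Eb4 gives Cb3.
F4: a tenth down reaches D, and 16 semitones makes it Db3.
F3: a tenth down reaches D, and 16 semitones makes it Db2.
E3 down a major tenth is C2.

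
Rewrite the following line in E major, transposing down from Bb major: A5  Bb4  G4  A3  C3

D#5 E4 C#4 D#3 F#2

From Bb down to E is a diminished fifth; apply that to each pitch.
A5 becomes D#5
Bb4 becomes E4
G4 becomes C#4
A3 becomes D#3
C3 becomes F#2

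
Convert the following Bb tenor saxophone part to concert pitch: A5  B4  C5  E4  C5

G4 A3 Bb3 D3 Bb3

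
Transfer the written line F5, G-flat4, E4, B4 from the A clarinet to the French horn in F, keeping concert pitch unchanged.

A5 Bb4 G#4 D#5

First find concert pitch: the A clarinet sounds a minor third below written, so F5 G-flat4 E4 B4 sounds D5 Eb4 C#4 G#4.
Then write for French horn in F: it sounds a perfect fifth below written, so the part must be a perfect fifth above concert.
D5 → A5
Eb4 → Bb4
C#4 → G#4
G#4 → D#5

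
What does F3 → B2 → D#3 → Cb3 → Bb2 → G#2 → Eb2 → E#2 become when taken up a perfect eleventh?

Bb4 E4 G#4 Fb4 Eb4 C#4 Ab3 A#3

F3: an eleventh up reaches B, and 17 semitones makes it Bb4.
B2: an eleventh up reaches E, and 17 semitones makes it E4.
D#3: an eleventh up reaches G, and 17 semitones makes it G#4.
A perfect eleventh up from Cb3 gives Fb4.
Bb2: an eleventh up reaches E, and 17 semitones makes it Eb4.
G#2 up a perfect eleventh is C#4.
Eb2 up a perfect eleventh is Ab3.
E#2 up a perfect eleventh is A#3.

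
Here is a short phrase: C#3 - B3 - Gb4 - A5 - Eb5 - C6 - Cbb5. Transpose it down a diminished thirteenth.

E##1 D##2 B2 C##4 G#3 E#4 Eb3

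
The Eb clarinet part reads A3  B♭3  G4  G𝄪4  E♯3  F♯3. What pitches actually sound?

C4 Db4 Bb4 B#4 G#3 A3

Written C4 on the Eb clarinet sounds as Eb4, a minor third higher; apply that shift to every note.
A3 -> C4
Bb3 -> Db4
G4 -> Bb4
G##4 -> B#4
E#3 -> G#3
F#3 -> A3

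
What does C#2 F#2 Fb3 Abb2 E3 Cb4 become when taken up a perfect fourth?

F#2 B2 Bbb3 Dbb3 A3 Fb4

C#2: a fourth up reaches F, and 5 semitones makes it F#2.
F#2: a fourth up reaches B, and 5 semitones makes it B2.
A perfect fourth up from Fb3 gives Bbb3.
Abb2: a fourth up reaches D, and 5 semitones makes it Dbb3.
E3 up a perfect fourth is A3.
A perfect fourth up from Cb4 gives Fb4.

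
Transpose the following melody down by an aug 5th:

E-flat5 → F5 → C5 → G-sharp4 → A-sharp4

Abb4 Bbb4 Fb4 C4 D4

Eb5 -> Abb4
F5 -> Bbb4
C5 -> Fb4
G#4 -> C4
A#4 -> D4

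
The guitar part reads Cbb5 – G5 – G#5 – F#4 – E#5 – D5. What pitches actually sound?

Written C4 on the guitar sounds as C3, a perfect octave lower; apply that shift to every note.
Cbb5 gives Cbb4
G5 gives G4
G#5 gives G#4
F#4 gives F#3
E#5 gives E#4
D5 gives D4

Cbb4 G4 G#4 F#3 E#4 D4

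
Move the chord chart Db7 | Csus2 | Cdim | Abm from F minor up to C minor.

Ab7 Gsus2 Gdim Ebm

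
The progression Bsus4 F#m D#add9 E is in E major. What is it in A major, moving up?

E major up to A major is a perfect fourth; each chord root moves by that interval while the quality stays the same.
Bsus4: root B up a perfect fourth → E, giving Esus4.
F#m: root F# up a perfect fourth → B, giving Bm.
D#add9: root D# up a perfect fourth → G#, giving G#add9.
E: root E up a perfect fourth → A, giving A.

Esus4 Bm G#add9 A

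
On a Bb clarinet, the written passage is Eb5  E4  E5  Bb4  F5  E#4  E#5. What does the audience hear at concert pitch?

Db5 D4 D5 Ab4 Eb5 D#4 D#5

Written C4 on the Bb clarinet sounds as Bb3, a major second lower; apply that shift to every note.
Eb5 gives Db5
E4 gives D4
E5 gives D5
Bb4 gives Ab4
F5 gives Eb5
E#4 gives D#4
E#5 gives D#5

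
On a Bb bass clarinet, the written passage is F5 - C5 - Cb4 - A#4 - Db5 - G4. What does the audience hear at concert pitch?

The Bb bass clarinet sounds a major ninth below written, so transpose each written note down a major ninth.
F5 becomes Eb4
C5 becomes Bb3
Cb4 becomes Bbb2
A#4 becomes G#3
Db5 becomes Cb4
G4 becomes F3

Eb4 Bb3 Bbb2 G#3 Cb4 F3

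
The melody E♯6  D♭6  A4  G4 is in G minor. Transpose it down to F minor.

From G down to F is a major second; apply that to each pitch.
E#6 becomes D#6
Db6 becomes Cb6
A4 becomes G4
G4 becomes F4

D#6 Cb6 G4 F4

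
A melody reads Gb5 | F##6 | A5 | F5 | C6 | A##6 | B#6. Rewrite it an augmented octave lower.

Gb5 becomes Gbb4
F##6 becomes F#5
A5 becomes Ab4
F5 becomes Fb4
C6 becomes Cb5
A##6 becomes A#5
B#6 becomes B5

Gbb4 F#5 Ab4 Fb4 Cb5 A#5 B5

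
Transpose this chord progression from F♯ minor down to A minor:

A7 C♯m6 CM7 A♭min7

F♯ minor down to A minor is a major sixth; each chord root moves by that interval while the quality stays the same.
A7: root A down a major sixth → C, giving C7.
C♯m6: root C♯ down a major sixth → E, giving Em6.
CM7: root C down a major sixth → Eb, giving EbM7.
A♭min7: root A♭ down a major sixth → Cb, giving Cbmin7.

C7 Em6 EbM7 Cbmin7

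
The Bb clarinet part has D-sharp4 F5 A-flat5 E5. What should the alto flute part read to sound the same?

F#4 Ab5 Cb6 G5

First find concert pitch: the Bb clarinet sounds a major second below written, so D-sharp4 F5 A-flat5 E5 sounds C#4 Eb5 Gb5 D5.
Then write for alto flute: it sounds a perfect fourth below written, so the part must be a perfect fourth above concert.
C#4 → F#4
Eb5 → Ab5
Gb5 → Cb6
D5 → G5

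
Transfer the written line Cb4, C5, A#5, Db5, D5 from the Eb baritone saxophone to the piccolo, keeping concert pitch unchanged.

Ebb1 Eb2 C#3 Fb2 F2

First find concert pitch: the Eb baritone saxophone sounds a major thirteenth below written, so Cb4 C5 A#5 Db5 D5 sounds Ebb2 Eb3 C#4 Fb3 F3.
Then write for piccolo: it sounds a perfect octave above written, so the part must be a perfect octave below concert.
Ebb2 → Ebb1
Eb3 → Eb2
C#4 → C#3
Fb3 → Fb2
F3 → F2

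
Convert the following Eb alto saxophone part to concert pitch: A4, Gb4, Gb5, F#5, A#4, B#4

C4 Bbb3 Bbb4 A4 C#4 D#4

Written C4 on the Eb alto saxophone sounds as Eb3, a major sixth lower; apply that shift to every note.
A4 -> C4
Gb4 -> Bbb3
Gb5 -> Bbb4
F#5 -> A4
A#4 -> C#4
B#4 -> D#4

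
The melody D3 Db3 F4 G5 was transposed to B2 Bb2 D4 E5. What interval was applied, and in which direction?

Take the first pair: D3 → B2. D to B spans 3 letter names, so the interval is some kind of third.
B2 to D3 is 3 semitones, which makes it a minor third; the second version is lower, so the direction is down.
Checking another pair — G5 → E5 — gives the same interval.

down a minor third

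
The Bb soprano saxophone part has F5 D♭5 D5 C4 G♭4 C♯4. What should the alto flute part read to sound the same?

Ab5 Fb5 F5 Eb4 Bbb4 E4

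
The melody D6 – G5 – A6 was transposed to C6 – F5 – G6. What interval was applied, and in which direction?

down a major second

Take the first pair: D6 → C6. D to C spans 2 letter names, so the interval is some kind of second.
C6 to D6 is 2 semitones, which makes it a major second; the second version is lower, so the direction is down.
Checking another pair — A6 → G6 — gives the same interval.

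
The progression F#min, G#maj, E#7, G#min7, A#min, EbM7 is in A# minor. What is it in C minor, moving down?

Abmin Bbmaj G7 Bbmin7 Cmin GbbM7

A# minor down to C minor is an augmented sixth; each chord root moves by that interval while the quality stays the same.
F#min: root F# down an augmented sixth → Ab, giving Abmin.
G#maj: root G# down an augmented sixth → Bb, giving Bbmaj.
E#7: root E# down an augmented sixth → G, giving G7.
G#min7: root G# down an augmented sixth → Bb, giving Bbmin7.
A#min: root A# down an augmented sixth → C, giving Cmin.
EbM7: root Eb down an augmented sixth → Gbb, giving GbbM7.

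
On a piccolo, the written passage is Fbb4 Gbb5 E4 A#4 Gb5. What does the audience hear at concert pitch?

The piccolo sounds a perfect octave above written, so transpose each written note up a perfect octave.
Fbb4 to Fbb5
Gbb5 to Gbb6
E4 to E5
A#4 to A#5
Gb5 to Gb6

Fbb5 Gbb6 E5 A#5 Gb6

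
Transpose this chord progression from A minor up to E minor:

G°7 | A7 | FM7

D°7 E7 CM7

A minor up to E minor is a perfect fifth; each chord root moves by that interval while the quality stays the same.
G°7: root G up a perfect fifth → D, giving D°7.
A7: root A up a perfect fifth → E, giving E7.
FM7: root F up a perfect fifth → C, giving CM7.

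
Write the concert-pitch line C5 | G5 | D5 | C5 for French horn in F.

The French horn in F sounds a perfect fifth below written, so the written part must be a perfect fifth above concert — transpose each note up.
C5 → G5
G5 → D6
D5 → A5
C5 → G5

G5 D6 A5 G5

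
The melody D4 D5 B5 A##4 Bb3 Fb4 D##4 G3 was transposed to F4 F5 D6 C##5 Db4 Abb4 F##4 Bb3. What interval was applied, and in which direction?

Take the first pair: D4 → F4. D to F spans 3 letter names, so the interval is some kind of third.
D4 to F4 is 3 semitones, which makes it a minor third; the second version is higher, so the direction is up.
Checking another pair — G3 → Bb3 — gives the same interval.

up a minor third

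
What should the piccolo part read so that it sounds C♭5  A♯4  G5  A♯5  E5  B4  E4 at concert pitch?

Cb4 A#3 G4 A#4 E4 B3 E3

Written C4 sounds as C5 on the piccolo, so concert pitches are written a perfect octave down.
Cb5 -> Cb4
A#4 -> A#3
G5 -> G4
A#5 -> A#4
E5 -> E4
B4 -> B3
E4 -> E3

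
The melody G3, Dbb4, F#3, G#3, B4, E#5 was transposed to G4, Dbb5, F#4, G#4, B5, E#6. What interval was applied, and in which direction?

From G3 to G4 is 8 letter names — an octave of some quality.
G3 to G4 is 12 semitones, which makes it a perfect octave; the second version is higher, so the direction is up.
Checking another pair — E#5 → E#6 — gives the same interval.

up a perfect octave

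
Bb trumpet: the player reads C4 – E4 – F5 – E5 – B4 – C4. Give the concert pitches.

Written C4 on the Bb trumpet sounds as Bb3, a major second lower; apply that shift to every note.
C4 → Bb3
E4 → D4
F5 → Eb5
E5 → D5
B4 → A4
C4 → Bb3

Bb3 D4 Eb5 D5 A4 Bb3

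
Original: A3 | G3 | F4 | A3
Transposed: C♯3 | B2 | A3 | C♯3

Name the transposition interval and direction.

down a minor sixth

Take the first pair: A3 → C#3. A to C spans 6 letter names, so the interval is some kind of sixth.
C#3 to A3 is 8 semitones, which makes it a minor sixth; the second version is lower, so the direction is down.
Checking another pair — A3 → C#3 — gives the same interval.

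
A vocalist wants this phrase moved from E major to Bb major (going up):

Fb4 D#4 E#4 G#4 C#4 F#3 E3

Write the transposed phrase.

Cbb5 A4 B4 D5 G4 C4 Bb3

E major to Bb major up is a diminished fifth, so every note moves up by that interval.
Fb4 gives Cbb5
D#4 gives A4
E#4 gives B4
G#4 gives D5
C#4 gives G4
F#3 gives C4
E3 gives Bb3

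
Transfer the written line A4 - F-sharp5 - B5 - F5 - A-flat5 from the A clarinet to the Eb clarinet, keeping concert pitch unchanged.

First find concert pitch: the A clarinet sounds a minor third below written, so A4 F-sharp5 B5 F5 A-flat5 sounds F#4 D#5 G#5 D5 F5.
Then write for Eb clarinet: it sounds a minor third above written, so the part must be a minor third below concert.
F#4 → D#4
D#5 → B#4
G#5 → E#5
D5 → B4
F5 → D5

D#4 B#4 E#5 B4 D5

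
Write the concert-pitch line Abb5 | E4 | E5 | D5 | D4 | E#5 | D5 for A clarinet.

The A clarinet sounds a minor third below written, so the written part must be a minor third above concert — transpose each note up.
Abb5 -> Cbb6
E4 -> G4
E5 -> G5
D5 -> F5
D4 -> F4
E#5 -> G#5
D5 -> F5

Cbb6 G4 G5 F5 F4 G#5 F5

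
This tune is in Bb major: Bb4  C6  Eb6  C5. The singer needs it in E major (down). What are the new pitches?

E4 F#5 A5 F#4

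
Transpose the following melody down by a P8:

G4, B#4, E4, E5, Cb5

G4 down a perfect octave is G3.
A perfect octave down from B#4 gives B#3.
E4: an octave down reaches E, and 12 semitones makes it E3.
E5: an octave down reaches E, and 12 semitones makes it E4.
A perfect octave down from Cb5 gives Cb4.

G3 B#3 E3 E4 Cb4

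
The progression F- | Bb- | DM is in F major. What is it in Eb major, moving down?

F major down to Eb major is a major second; each chord root moves by that interval while the quality stays the same.
F-: root F down a major second → Eb, giving Eb-.
Bb-: root Bb down a major second → Ab, giving Ab-.
DM: root D down a major second → C, giving CM.

Eb- Ab- CM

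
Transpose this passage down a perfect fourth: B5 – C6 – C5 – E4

F#5 G5 G4 B3

B5 gives F#5
C6 gives G5
C5 gives G4
E4 gives B3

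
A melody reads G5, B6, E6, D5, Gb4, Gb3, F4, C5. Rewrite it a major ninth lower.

F4 A5 D5 C4 Fb3 Fb2 Eb3 Bb3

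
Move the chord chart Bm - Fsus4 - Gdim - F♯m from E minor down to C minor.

Gm Dbsus4 Ebdim Dm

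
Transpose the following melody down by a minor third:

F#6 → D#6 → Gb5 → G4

D#6 B#5 Eb5 E4

F#6 gives D#6
D#6 gives B#5
Gb5 gives Eb5
G4 gives E4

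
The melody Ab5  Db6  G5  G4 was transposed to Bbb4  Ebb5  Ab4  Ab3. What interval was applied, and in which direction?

down a major seventh

From Ab5 to Bbb4 is 7 letter names — a seventh of some quality.
Bbb4 to Ab5 is 11 semitones, which makes it a major seventh; the second version is lower, so the direction is down.
Checking another pair — G4 → Ab3 — gives the same interval.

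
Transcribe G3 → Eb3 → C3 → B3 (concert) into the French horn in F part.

D4 Bb3 G3 F#4

Written C4 sounds as F3 on the French horn in F, so concert pitches are written a perfect fifth up.
G3 to D4
Eb3 to Bb3
C3 to G3
B3 to F#4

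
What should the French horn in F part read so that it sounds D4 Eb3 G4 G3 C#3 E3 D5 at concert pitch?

A4 Bb3 D5 D4 G#3 B3 A5

The French horn in F sounds a perfect fifth below written, so the written part must be a perfect fifth above concert — transpose each note up.
D4 -> A4
Eb3 -> Bb3
G4 -> D5
G3 -> D4
C#3 -> G#3
E3 -> B3
D5 -> A5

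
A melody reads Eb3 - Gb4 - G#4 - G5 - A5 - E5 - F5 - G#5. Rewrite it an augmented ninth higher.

F#4 A5 A##5 A#6 B#6 F##6 G#6 A##6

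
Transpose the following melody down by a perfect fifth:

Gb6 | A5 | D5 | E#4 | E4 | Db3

Cb6 D5 G4 A#3 A3 Gb2

Gb6: a fifth down reaches C, and 7 semitones makes it Cb6.
A5: a fifth down reaches D, and 7 semitones makes it D5.
A perfect fifth down from D5 gives G4.
E#4 down a perfect fifth is A#3.
E4: a fifth down reaches A, and 7 semitones makes it A3.
Db3 down a perfect fifth is Gb2.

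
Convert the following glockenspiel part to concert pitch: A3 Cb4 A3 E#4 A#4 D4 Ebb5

Written C4 on the glockenspiel sounds as C6, a perfect fifteenth higher; apply that shift to every note.
A3 gives A5
Cb4 gives Cb6
A3 gives A5
E#4 gives E#6
A#4 gives A#6
D4 gives D6
Ebb5 gives Ebb7

A5 Cb6 A5 E#6 A#6 D6 Ebb7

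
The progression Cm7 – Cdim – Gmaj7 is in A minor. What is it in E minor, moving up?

A minor up to E minor is a perfect fifth; each chord root moves by that interval while the quality stays the same.
Cm7: root C up a perfect fifth → G, giving Gm7.
Cdim: root C up a perfect fifth → G, giving Gdim.
Gmaj7: root G up a perfect fifth → D, giving Dmaj7.

Gm7 Gdim Dmaj7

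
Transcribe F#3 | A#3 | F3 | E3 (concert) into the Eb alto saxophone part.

D#4 F##4 D4 C#4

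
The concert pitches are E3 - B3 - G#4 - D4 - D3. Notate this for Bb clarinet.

F#3 C#4 A#4 E4 E3

Written C4 sounds as Bb3 on the Bb clarinet, so concert pitches are written a major second up.
E3 → F#3
B3 → C#4
G#4 → A#4
D4 → E4
D3 → E3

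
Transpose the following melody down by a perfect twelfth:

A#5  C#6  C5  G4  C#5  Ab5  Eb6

D#4 F#4 F3 C3 F#3 Db4 Ab4

A#5 → D#4
C#6 → F#4
C5 → F3
G4 → C3
C#5 → F#3
Ab5 → Db4
Eb6 → Ab4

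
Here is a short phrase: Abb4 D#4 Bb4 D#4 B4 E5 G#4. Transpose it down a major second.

Gbb4 C#4 Ab4 C#4 A4 D5 F#4

Abb4: a second down reaches G, and 2 semitones makes it Gbb4.
D#4: a second down reaches C, and 2 semitones makes it C#4.
Bb4 down a major second is Ab4.
A major second down from D#4 gives C#4.
B4: a second down reaches A, and 2 semitones makes it A4.
A major second down from E5 gives D5.
G#4: a second down reaches F, and 2 semitones makes it F#4.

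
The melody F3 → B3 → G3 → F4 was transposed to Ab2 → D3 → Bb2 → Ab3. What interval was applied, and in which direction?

From F3 to Ab2 is 6 letter names — a sixth of some quality.
Ab2 to F3 is 9 semitones, which makes it a major sixth; the second version is lower, so the direction is down.
Checking another pair — F4 → Ab3 — gives the same interval.

down a major sixth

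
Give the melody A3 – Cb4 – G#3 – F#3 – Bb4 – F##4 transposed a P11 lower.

A3 down a perfect eleventh is E2.
A perfect eleventh down from Cb4 gives Gb2.
G#3: an eleventh down reaches D, and 17 semitones makes it D#2.
F#3: an eleventh down reaches C, and 17 semitones makes it C#2.
Bb4 down a perfect eleventh is F3.
F##4: an eleventh down reaches C, and 17 semitones makes it C##3.

E2 Gb2 D#2 C#2 F3 C##3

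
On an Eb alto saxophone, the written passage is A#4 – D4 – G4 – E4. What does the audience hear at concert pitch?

C#4 F3 Bb3 G3

The Eb alto saxophone sounds a major sixth below written, so transpose each written note down a major sixth.
A#4 becomes C#4
D4 becomes F3
G4 becomes Bb3
E4 becomes G3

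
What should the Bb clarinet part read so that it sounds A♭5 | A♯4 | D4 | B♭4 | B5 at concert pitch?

Bb5 B#4 E4 C5 C#6

The Bb clarinet sounds a major second below written, so the written part must be a major second above concert — transpose each note up.
Ab5 -> Bb5
A#4 -> B#4
D4 -> E4
Bb4 -> C5
B5 -> C#6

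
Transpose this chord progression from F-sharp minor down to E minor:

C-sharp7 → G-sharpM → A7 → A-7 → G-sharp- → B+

F-sharp minor down to E minor is a major second; each chord root moves by that interval while the quality stays the same.
C-sharp7: root C-sharp down a major second → B, giving B7.
G-sharpM: root G-sharp down a major second → F#, giving F#M.
A7: root A down a major second → G, giving G7.
A-7: root A down a major second → G, giving G-7.
G-sharp-: root G-sharp down a major second → F#, giving F#-.
B+: root B down a major second → A, giving A+.

B7 F#M G7 G-7 F#- A+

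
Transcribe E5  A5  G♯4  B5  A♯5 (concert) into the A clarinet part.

G5 C6 B4 D6 C#6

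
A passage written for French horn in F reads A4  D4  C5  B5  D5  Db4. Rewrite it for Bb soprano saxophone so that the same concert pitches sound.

E4 A3 G4 F#5 A4 Ab3

First find concert pitch: the French horn in F sounds a perfect fifth below written, so A4 D4 C5 B5 D5 Db4 sounds D4 G3 F4 E5 G4 Gb3.
Then write for Bb soprano saxophone: it sounds a major second below written, so the part must be a major second above concert.
D4 → E4
G3 → A3
F4 → G4
E5 → F#5
G4 → A4
Gb3 → Ab3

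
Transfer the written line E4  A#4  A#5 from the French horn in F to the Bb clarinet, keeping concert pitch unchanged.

B3 E#4 E#5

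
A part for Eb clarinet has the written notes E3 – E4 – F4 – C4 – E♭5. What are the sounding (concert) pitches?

The Eb clarinet sounds a minor third above written, so transpose each written note up a minor third.
E3 -> G3
E4 -> G4
F4 -> Ab4
C4 -> Eb4
Eb5 -> Gb5

G3 G4 Ab4 Eb4 Gb5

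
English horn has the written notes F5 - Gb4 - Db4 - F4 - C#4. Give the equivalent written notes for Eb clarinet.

G4 Ab3 Eb3 G3 D#3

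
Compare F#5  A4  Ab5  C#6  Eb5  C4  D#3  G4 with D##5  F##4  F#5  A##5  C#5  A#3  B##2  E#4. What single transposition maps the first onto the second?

From F#5 to D##5 is 3 letter names — a third of some quality.
D##5 to F#5 is 2 semitones, which makes it a diminished third; the second version is lower, so the direction is down.
Checking another pair — G4 → E#4 — gives the same interval.

down a diminished third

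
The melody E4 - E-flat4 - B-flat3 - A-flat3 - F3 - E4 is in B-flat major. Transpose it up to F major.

B-flat major to F major up is a perfect fifth, so every note moves up by that interval.
E4 gives B4
Eb4 gives Bb4
Bb3 gives F4
Ab3 gives Eb4
F3 gives C4
E4 gives B4

B4 Bb4 F4 Eb4 C4 B4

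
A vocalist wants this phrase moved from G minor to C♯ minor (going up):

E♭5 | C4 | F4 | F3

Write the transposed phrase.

A5 F#4 B4 B3

From G up to C♯ is an augmented fourth; apply that to each pitch.
Eb5 becomes A5
C4 becomes F#4
F4 becomes B4
F3 becomes B3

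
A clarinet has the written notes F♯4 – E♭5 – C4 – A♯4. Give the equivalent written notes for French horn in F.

A#4 G5 E4 C##5

First find concert pitch: the A clarinet sounds a minor third below written, so F♯4 E♭5 C4 A♯4 sounds D#4 C5 A3 F##4.
Then write for French horn in F: it sounds a perfect fifth below written, so the part must be a perfect fifth above concert.
D#4 → A#4
C5 → G5
A3 → E4
F##4 → C##5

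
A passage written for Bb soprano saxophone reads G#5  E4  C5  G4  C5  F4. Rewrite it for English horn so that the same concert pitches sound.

C#6 A4 F5 C5 F5 Bb4

First find concert pitch: the Bb soprano saxophone sounds a major second below written, so G#5 E4 C5 G4 C5 F4 sounds F#5 D4 Bb4 F4 Bb4 Eb4.
Then write for English horn: it sounds a perfect fifth below written, so the part must be a perfect fifth above concert.
F#5 → C#6
D4 → A4
Bb4 → F5
F4 → C5
Bb4 → F5
Eb4 → Bb4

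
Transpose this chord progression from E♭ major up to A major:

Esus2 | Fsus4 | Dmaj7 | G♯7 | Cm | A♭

A#sus2 Bsus4 G#maj7 C##7 F#m D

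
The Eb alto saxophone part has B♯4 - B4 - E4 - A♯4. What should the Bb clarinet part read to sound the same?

E#4 E4 A3 D#4

First find concert pitch: the Eb alto saxophone sounds a major sixth below written, so B♯4 B4 E4 A♯4 sounds D#4 D4 G3 C#4.
Then write for Bb clarinet: it sounds a major second below written, so the part must be a major second above concert.
D#4 → E#4
D4 → E4
G3 → A3
C#4 → D#4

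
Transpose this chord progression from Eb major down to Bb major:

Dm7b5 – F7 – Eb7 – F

Am7b5 C7 Bb7 C

Eb major down to Bb major is a perfect fourth; each chord root moves by that interval while the quality stays the same.
Dm7b5: root D down a perfect fourth → A, giving Am7b5.
F7: root F down a perfect fourth → C, giving C7.
Eb7: root Eb down a perfect fourth → Bb, giving Bb7.
F: root F down a perfect fourth → C, giving C.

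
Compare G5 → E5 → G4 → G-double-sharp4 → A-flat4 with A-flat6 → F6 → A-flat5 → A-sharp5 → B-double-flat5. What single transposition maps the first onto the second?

Take the first pair: G5 → Ab6. G to A spans 9 letter names, so the interval is some kind of ninth.
G5 to Ab6 is 13 semitones, which makes it a minor ninth; the second version is higher, so the direction is up.
Checking another pair — Ab4 → Bbb5 — gives the same interval.

up a minor ninth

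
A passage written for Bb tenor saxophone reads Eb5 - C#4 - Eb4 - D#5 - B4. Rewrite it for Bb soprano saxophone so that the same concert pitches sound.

First find concert pitch: the Bb tenor saxophone sounds a major ninth below written, so Eb5 C#4 Eb4 D#5 B4 sounds Db4 B2 Db3 C#4 A3.
Then write for Bb soprano saxophone: it sounds a major second below written, so the part must be a major second above concert.
Db4 → Eb4
B2 → C#3
Db3 → Eb3
C#4 → D#4
A3 → B3

Eb4 C#3 Eb3 D#4 B3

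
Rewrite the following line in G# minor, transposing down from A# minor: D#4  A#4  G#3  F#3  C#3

C#4 G#4 F#3 E3 B2

From A# down to G# is a major second; apply that to each pitch.
D#4 to C#4
A#4 to G#4
G#3 to F#3
F#3 to E3
C#3 to B2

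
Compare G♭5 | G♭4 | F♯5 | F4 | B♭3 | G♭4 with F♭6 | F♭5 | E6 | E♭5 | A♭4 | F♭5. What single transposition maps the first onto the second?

up a minor seventh

Take the first pair: Gb5 → Fb6. G to F spans 7 letter names, so the interval is some kind of seventh.
Gb5 to Fb6 is 10 semitones, which makes it a minor seventh; the second version is higher, so the direction is up.
Checking another pair — Gb4 → Fb5 — gives the same interval.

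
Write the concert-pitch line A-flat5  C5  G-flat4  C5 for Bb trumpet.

Bb5 D5 Ab4 D5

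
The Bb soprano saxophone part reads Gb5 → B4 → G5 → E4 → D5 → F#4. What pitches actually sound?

Fb5 A4 F5 D4 C5 E4

Written C4 on the Bb soprano saxophone sounds as Bb3, a major second lower; apply that shift to every note.
Gb5 to Fb5
B4 to A4
G5 to F5
E4 to D4
D5 to C5
F#4 to E4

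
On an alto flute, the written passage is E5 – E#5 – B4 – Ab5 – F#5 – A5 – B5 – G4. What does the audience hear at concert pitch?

Written C4 on the alto flute sounds as G3, a perfect fourth lower; apply that shift to every note.
E5 → B4
E#5 → B#4
B4 → F#4
Ab5 → Eb5
F#5 → C#5
A5 → E5
B5 → F#5
G4 → D4

B4 B#4 F#4 Eb5 C#5 E5 F#5 D4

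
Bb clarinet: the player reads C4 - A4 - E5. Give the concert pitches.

Written C4 on the Bb clarinet sounds as Bb3, a major second lower; apply that shift to every note.
C4 → Bb3
A4 → G4
E5 → D5

Bb3 G4 D5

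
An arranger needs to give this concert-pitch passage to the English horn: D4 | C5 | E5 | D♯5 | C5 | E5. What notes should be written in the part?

The English horn sounds a perfect fifth below written, so the written part must be a perfect fifth above concert — transpose each note up.
D4 to A4
C5 to G5
E5 to B5
D#5 to A#5
C5 to G5
E5 to B5

A4 G5 B5 A#5 G5 B5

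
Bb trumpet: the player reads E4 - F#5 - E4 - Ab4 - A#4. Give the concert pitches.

D4 E5 D4 Gb4 G#4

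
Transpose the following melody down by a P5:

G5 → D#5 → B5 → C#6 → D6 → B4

C5 G#4 E5 F#5 G5 E4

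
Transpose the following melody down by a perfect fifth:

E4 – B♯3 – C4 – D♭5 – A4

E4 -> A3
B#3 -> E#3
C4 -> F3
Db5 -> Gb4
A4 -> D4

A3 E#3 F3 Gb4 D4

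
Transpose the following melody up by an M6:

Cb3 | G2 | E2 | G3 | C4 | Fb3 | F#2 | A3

A major sixth up from Cb3 gives Ab3.
G2 up a major sixth is E3.
E2 up a major sixth is C#3.
A major sixth up from G3 gives E4.
C4: a sixth up reaches A, and 9 semitones makes it A4.
Fb3 up a major sixth is Db4.
F#2: a sixth up reaches D, and 9 semitones makes it D#3.
A3: a sixth up reaches F, and 9 semitones makes it F#4.

Ab3 E3 C#3 E4 A4 Db4 D#3 F#4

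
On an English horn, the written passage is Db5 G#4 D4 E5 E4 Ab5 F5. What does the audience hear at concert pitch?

The English horn sounds a perfect fifth below written, so transpose each written note down a perfect fifth.
Db5 → Gb4
G#4 → C#4
D4 → G3
E5 → A4
E4 → A3
Ab5 → Db5
F5 → Bb4

Gb4 C#4 G3 A4 A3 Db5 Bb4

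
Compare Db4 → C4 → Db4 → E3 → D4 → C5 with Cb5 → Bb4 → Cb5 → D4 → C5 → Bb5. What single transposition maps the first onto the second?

From Db4 to Cb5 is 7 letter names — a seventh of some quality.
Db4 to Cb5 is 10 semitones, which makes it a minor seventh; the second version is higher, so the direction is up.
Checking another pair — C5 → Bb5 — gives the same interval.

up a minor seventh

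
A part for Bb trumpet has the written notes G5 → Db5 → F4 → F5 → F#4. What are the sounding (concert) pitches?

Written C4 on the Bb trumpet sounds as Bb3, a major second lower; apply that shift to every note.
G5 gives F5
Db5 gives Cb5
F4 gives Eb4
F5 gives Eb5
F#4 gives E4

F5 Cb5 Eb4 Eb5 E4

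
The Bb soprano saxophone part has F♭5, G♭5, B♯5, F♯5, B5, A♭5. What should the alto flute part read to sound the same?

First find concert pitch: the Bb soprano saxophone sounds a major second below written, so F♭5 G♭5 B♯5 F♯5 B5 A♭5 sounds Ebb5 Fb5 A#5 E5 A5 Gb5.
Then write for alto flute: it sounds a perfect fourth below written, so the part must be a perfect fourth above concert.
Ebb5 → Abb5
Fb5 → Bbb5
A#5 → D#6
E5 → A5
A5 → D6
Gb5 → Cb6

Abb5 Bbb5 D#6 A5 D6 Cb6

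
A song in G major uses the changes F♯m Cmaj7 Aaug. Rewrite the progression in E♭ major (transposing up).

Dm Abmaj7 Faug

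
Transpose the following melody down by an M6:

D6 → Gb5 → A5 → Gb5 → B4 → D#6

F5 Bbb4 C5 Bbb4 D4 F#5

D6 becomes F5
Gb5 becomes Bbb4
A5 becomes C5
Gb5 becomes Bbb4
B4 becomes D4
D#6 becomes F#5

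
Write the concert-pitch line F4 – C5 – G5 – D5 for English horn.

C5 G5 D6 A5

Written C4 sounds as F3 on the English horn, so concert pitches are written a perfect fifth up.
F4 → C5
C5 → G5
G5 → D6
D5 → A5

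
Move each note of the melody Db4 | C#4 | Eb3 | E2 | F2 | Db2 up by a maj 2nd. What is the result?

Eb4 D#4 F3 F#2 G2 Eb2

A major second up from Db4 gives Eb4.
C#4: a second up reaches D, and 2 semitones makes it D#4.
Eb3 up a major second is F3.
E2 up a major second is F#2.
A major second up from F2 gives G2.
Db2: a second up reaches E, and 2 semitones makes it Eb2.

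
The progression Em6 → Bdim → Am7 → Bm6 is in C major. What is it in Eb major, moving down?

C major down to Eb major is a major sixth; each chord root moves by that interval while the quality stays the same.
Em6: root E down a major sixth → G, giving Gm6.
Bdim: root B down a major sixth → D, giving Ddim.
Am7: root A down a major sixth → C, giving Cm7.
Bm6: root B down a major sixth → D, giving Dm6.

Gm6 Ddim Cm7 Dm6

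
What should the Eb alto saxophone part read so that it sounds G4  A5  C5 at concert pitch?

E5 F#6 A5

The Eb alto saxophone sounds a major sixth below written, so the written part must be a major sixth above concert — transpose each note up.
G4 to E5
A5 to F#6
C5 to A5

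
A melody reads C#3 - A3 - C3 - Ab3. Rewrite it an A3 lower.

C#3: a third down reaches A, and 5 semitones makes it Ab2.
A3: a third down reaches F, and 5 semitones makes it Fb3.
C3 down an augmented third is Abb2.
Ab3: a third down reaches F, and 5 semitones makes it Fbb3.

Ab2 Fb3 Abb2 Fbb3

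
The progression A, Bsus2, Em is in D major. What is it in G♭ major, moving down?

D major down to G♭ major is an augmented fifth; each chord root moves by that interval while the quality stays the same.
A: root A down an augmented fifth → Db, giving Db.
Bsus2: root B down an augmented fifth → Eb, giving Ebsus2.
Em: root E down an augmented fifth → Ab, giving Abm.

Db Ebsus2 Abm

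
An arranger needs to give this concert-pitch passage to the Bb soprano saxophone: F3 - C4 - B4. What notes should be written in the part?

G3 D4 C#5

The Bb soprano saxophone sounds a major second below written, so the written part must be a major second above concert — transpose each note up.
F3 to G3
C4 to D4
B4 to C#5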